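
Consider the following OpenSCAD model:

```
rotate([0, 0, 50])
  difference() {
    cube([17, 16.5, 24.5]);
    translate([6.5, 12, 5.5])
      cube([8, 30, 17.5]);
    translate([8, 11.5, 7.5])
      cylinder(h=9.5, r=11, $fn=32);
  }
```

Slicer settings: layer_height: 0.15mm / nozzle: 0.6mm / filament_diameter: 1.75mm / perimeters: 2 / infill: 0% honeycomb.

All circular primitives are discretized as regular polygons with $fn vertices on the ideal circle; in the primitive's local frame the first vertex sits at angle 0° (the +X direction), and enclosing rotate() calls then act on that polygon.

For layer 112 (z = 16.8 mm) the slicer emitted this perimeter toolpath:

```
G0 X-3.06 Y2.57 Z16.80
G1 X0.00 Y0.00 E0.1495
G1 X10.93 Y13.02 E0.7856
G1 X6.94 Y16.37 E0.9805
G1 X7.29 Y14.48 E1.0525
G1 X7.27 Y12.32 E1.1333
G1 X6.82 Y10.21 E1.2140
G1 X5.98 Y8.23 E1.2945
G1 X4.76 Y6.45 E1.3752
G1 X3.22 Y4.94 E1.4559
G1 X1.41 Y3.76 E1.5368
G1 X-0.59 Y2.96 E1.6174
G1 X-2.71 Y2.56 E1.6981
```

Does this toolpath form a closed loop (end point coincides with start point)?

Start point (G0): (-3.06, 2.57). End point (last G1): the path does not return to the start — open.

no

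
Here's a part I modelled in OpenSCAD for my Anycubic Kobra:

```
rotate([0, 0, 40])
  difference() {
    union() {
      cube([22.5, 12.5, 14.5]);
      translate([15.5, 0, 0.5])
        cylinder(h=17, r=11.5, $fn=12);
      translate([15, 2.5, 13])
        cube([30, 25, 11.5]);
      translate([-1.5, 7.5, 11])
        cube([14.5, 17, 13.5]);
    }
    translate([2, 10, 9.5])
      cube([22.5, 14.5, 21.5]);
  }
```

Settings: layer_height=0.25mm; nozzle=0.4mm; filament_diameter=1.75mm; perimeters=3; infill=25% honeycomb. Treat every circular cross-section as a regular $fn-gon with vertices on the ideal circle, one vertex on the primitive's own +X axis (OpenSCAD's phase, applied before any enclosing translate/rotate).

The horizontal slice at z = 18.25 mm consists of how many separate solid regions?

2

At z = 18.25 mm: the cube is absent (z outside [0, 14.5]); the cylinder at (15.5, 0) is not intersected at this z (z outside [0.5, 17.5]); the 30×25 cube at (15, 2.5) contributes its full rectangle; the cube at (-1.5, 7.5) (footprint 14.5×17) is included at this height; Merging all regions: the 2 present regions are separate (no shared area or edge), so areas and boundary lengths simply add and each stays a separate island — 2 connected regions; the 22.5×14.5 cube at (2, 10) contributes its full rectangle; After the difference (first − rest): starting from that combined region, the 22.5×14.5 cube at (2, 10) partially overlaps it — only the 297.25 mm² overlap (of its 326.25 mm²) is removed, clipping the outline — 2 connected regions; (rotated 40° about Z; rotation is an isometry so areas/perimeters/island counts are preserved). The result has 2 disconnected regions.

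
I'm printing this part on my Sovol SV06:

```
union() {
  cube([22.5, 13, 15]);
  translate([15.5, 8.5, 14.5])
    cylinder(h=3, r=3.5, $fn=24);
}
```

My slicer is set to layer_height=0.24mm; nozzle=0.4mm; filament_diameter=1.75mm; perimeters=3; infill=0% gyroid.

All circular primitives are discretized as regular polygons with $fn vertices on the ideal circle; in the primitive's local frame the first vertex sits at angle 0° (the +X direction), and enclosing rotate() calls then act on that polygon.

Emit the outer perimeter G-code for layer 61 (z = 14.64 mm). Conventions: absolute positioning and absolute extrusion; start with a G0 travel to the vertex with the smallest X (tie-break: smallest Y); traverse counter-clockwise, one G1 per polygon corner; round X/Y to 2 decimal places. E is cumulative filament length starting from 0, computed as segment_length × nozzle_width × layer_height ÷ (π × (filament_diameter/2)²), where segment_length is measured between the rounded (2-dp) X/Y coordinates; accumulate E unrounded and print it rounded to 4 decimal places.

G0 X0.00 Y0.00 Z14.64
G1 X22.50 Y0.00 E0.8980
G1 X22.50 Y13.00 E1.4169
G1 X0.00 Y13.00 E2.3149
G1 X0.00 Y0.00 E2.8338

At z = 14.64 mm: the 22.5×13 cube contributes its full rectangle; the r=3.5 cylinder at (15.5, 8.5) contributes a regular 24-gon of circumradius 3.5; Combining (union): the r=3.5 cylinder at (15.5, 8.5) lies entirely inside the 22.5×13 cube, so the union is just the 22.5×13 cube — 1 connected region. The outline is a single polygon with 4 vertices. Extrusion per mm of travel: 0.4 × 0.24 / (π × 0.875²) = 0.039912. Accumulating E over each segment gives final E = 2.8338.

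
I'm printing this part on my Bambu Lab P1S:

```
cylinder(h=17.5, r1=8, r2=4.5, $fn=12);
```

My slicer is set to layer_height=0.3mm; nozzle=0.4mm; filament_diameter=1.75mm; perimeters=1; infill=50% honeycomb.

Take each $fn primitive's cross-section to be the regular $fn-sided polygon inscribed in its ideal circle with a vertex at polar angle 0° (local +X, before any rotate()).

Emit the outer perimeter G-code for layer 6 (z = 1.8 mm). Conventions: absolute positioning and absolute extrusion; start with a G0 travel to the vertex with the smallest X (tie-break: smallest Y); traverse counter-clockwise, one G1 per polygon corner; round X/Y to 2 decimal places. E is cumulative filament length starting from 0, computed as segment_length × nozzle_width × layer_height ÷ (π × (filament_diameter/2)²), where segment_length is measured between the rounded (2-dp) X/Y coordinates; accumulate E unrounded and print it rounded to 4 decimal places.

G0 X-7.64 Y0.00 Z1.80
G1 X-6.62 Y-3.82 E0.1973
G1 X-3.82 Y-6.62 E0.3948
G1 X0.00 Y-7.64 E0.5921
G1 X3.82 Y-6.62 E0.7893
G1 X6.62 Y-3.82 E0.9869
G1 X7.64 Y0.00 E1.1841
G1 X6.62 Y3.82 E1.3814
G1 X3.82 Y6.62 E1.5790
G1 X0.00 Y7.64 E1.7762
G1 X-3.82 Y6.62 E1.9735
G1 X-6.62 Y3.82 E2.1710
G1 X-7.64 Y0.00 E2.3683

At z = 1.8 mm: the cone contributes a regular 12-gon of circumradius 7.640 (interpolated between r1=8 and r2=4.5 at t=0.103). The outline is a single polygon with 12 vertices. Extrusion per mm of travel: 0.4 × 0.3 / (π × 0.875²) = 0.049890. Accumulating E over each segment gives final E = 2.3683.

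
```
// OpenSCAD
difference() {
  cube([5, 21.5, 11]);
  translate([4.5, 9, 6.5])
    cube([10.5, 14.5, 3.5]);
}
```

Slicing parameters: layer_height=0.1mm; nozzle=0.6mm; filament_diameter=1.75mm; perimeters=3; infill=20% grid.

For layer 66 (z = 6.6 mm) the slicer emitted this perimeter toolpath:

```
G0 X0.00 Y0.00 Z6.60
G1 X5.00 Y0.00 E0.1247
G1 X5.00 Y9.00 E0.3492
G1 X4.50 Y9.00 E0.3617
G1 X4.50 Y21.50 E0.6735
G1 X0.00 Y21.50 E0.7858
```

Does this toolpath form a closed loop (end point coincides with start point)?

no

Start point (G0): (0.00, 0.00). End point (last G1): the path does not return to the start — open.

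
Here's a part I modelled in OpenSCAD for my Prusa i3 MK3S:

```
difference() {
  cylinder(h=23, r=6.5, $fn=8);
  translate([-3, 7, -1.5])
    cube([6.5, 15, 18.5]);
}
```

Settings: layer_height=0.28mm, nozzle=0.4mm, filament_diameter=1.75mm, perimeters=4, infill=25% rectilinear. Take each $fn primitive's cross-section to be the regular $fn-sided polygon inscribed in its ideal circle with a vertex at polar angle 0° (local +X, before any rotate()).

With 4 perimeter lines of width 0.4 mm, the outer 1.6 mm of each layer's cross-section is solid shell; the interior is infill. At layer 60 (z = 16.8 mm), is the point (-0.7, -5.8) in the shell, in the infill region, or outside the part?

shell

At z = 16.8 mm: the cylinder: section is a regular 8-gon, circumradius r=6.5; the cube at (-3, 7) is present — its section is the full 6.5×15 rectangle; Taking the first minus the rest: starting from the r=6.5 cylinder, the 6.5×15 cube at (-3, 7) misses the remaining region (no effect) — 1 connected region. Overall, the cross-section is a single solid region. The nearest boundary edge runs (-0.00, -6.50)→(-4.60, -4.60); distance from the point to it = 0.38 mm. The point is inside the cross-section, 0.38 mm from the nearest boundary — within the 1.6 mm shell band (4 × 0.4).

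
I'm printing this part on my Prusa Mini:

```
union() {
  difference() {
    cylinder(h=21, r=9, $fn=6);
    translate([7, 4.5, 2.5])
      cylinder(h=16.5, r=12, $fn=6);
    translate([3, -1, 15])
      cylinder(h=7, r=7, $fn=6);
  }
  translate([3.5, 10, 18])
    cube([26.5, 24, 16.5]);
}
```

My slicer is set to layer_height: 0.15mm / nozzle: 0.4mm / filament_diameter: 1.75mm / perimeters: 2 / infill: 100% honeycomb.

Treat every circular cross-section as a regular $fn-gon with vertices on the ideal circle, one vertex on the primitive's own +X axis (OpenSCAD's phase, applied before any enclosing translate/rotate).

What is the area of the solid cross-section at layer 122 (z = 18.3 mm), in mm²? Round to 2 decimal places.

696.88 mm²

At z = 18.3 mm: the r=9 cylinder contributes a regular 6-gon of circumradius 9 (area = (6/2)·9.000²·sin(360°/6) = 210.44 mm²); the r=12 cylinder at (7, 4.5) contributes a regular 6-gon of circumradius 12 (area = (6/2)·12.000²·sin(360°/6) = 374.12 mm²); the r=7 cylinder at (3, -1) gives a regular 6-gon of circumradius 7 (constant along its height) (area = (6/2)·7.000²·sin(360°/6) = 127.31 mm²); Subtracting the remaining from the first: starting from the r=9 cylinder (210.44 mm²), the r=12 cylinder at (7, 4.5) partially overlaps it — only the 129.74 mm² overlap (of its 374.12 mm²) is removed, clipping the outline; the r=7 cylinder at (3, -1) partially overlaps it — only the 19.83 mm² overlap (of its 127.31 mm²) is removed, clipping the outline — area = 60.88 mm²; the cube at (3.5, 10) (footprint 26.5×24) is included at this height (area 636.00 mm²); Combining (union): the 2 present regions are separate (no shared area or edge), so areas and boundary lengths simply add and each stays a separate island — area = 696.88 mm². Overall, the cross-section has 2 separate islands. Net area = 696.88 mm².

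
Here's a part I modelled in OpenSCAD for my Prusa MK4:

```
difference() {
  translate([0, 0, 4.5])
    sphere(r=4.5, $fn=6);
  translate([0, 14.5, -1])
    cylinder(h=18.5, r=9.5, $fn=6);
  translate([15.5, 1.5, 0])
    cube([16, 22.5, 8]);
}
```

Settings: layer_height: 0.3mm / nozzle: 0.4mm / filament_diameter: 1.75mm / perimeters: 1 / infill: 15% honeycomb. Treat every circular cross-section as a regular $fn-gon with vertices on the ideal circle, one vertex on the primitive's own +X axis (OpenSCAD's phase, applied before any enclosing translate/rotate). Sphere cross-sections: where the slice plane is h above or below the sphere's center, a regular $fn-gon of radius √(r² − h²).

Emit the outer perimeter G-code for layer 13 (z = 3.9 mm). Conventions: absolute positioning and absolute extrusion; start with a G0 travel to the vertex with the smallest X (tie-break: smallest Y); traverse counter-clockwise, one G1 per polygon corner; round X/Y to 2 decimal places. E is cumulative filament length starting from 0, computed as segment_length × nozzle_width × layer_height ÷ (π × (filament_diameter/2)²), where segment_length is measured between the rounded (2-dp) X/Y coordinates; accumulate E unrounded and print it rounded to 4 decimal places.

G0 X-4.46 Y0.00 Z3.90
G1 X-2.23 Y-3.86 E0.2224
G1 X2.23 Y-3.86 E0.4449
G1 X4.46 Y0.00 E0.6673
G1 X2.23 Y3.86 E0.8897
G1 X-2.23 Y3.86 E1.1122
G1 X-4.46 Y0.00 E1.3346

At z = 3.9 mm: the r=4.5 sphere contributes a regular 6-gon of circumradius √(4.5²−0.6²) = 4.460; the r=9.5 cylinder at (0, 14.5) gives a regular 6-gon of circumradius 9.5 (constant along its height); the cube at (15.5, 1.5) is present — its section is the full 16×22.5 rectangle; After the difference (first − rest): starting from the r=4.5 sphere, the r=9.5 cylinder at (0, 14.5) misses the remaining region (no effect); the 16×22.5 cube at (15.5, 1.5) misses the remaining region (no effect) — 1 connected region. The outline is a single polygon with 6 vertices. Extrusion per mm of travel: 0.4 × 0.3 / (π × 0.875²) = 0.049890. Accumulating E over each segment gives final E = 1.3346.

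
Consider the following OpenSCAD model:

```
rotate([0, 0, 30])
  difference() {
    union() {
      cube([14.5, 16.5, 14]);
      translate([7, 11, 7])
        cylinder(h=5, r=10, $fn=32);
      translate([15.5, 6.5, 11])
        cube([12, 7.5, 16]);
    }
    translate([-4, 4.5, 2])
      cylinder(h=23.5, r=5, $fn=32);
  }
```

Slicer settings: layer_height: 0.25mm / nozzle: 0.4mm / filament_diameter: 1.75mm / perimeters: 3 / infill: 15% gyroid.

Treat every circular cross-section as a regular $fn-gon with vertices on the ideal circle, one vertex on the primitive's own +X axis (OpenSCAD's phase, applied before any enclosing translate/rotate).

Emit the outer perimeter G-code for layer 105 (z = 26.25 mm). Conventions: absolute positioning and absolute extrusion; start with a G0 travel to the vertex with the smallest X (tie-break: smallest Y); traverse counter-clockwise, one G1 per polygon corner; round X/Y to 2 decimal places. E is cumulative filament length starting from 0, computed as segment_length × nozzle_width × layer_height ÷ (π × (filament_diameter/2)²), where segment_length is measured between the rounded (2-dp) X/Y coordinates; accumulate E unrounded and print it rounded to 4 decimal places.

G0 X6.42 Y19.87 Z26.25
G1 X10.17 Y13.38 E0.3116
G1 X20.57 Y19.38 E0.8108
G1 X16.82 Y25.87 E1.1224
G1 X6.42 Y19.87 E1.6216

At z = 26.25 mm: the cube does not reach this height (z outside [0, 14]); the cylinder at (7, 11) does not reach this height (z outside [7, 12]); the 12×7.5 cube at (15.5, 6.5) contributes its full rectangle; Combining (union): only the 12×7.5 cube at (15.5, 6.5) is present, so the union is just that shape — 1 connected region; the cylinder at (-4, 4.5) is not intersected at this z (z outside [2, 25.5]); Subtracting the remaining from the first: none of the subtracted shapes is present at this height, so the result so far is unchanged — 1 connected region; (whole slice rotated 30° about Z — lengths, areas and connectivity unchanged). The outline is a single polygon with 4 vertices. Extrusion per mm of travel: 0.4 × 0.25 / (π × 0.875²) = 0.041575. Accumulating E over each segment gives final E = 1.6216.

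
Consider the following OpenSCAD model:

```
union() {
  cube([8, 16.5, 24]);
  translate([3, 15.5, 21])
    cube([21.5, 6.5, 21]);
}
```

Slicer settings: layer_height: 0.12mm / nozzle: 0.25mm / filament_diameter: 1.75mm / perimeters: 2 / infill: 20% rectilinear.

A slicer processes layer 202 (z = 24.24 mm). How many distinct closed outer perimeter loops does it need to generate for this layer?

1

At z = 24.24 mm: the cube is absent (z outside [0, 24]); the cube at (3, 15.5) is present — its section is the full 21.5×6.5 rectangle; Combining (union): only the 21.5×6.5 cube at (3, 15.5) is present, so the union is just that shape — 1 connected region. The result has 1 disconnected region.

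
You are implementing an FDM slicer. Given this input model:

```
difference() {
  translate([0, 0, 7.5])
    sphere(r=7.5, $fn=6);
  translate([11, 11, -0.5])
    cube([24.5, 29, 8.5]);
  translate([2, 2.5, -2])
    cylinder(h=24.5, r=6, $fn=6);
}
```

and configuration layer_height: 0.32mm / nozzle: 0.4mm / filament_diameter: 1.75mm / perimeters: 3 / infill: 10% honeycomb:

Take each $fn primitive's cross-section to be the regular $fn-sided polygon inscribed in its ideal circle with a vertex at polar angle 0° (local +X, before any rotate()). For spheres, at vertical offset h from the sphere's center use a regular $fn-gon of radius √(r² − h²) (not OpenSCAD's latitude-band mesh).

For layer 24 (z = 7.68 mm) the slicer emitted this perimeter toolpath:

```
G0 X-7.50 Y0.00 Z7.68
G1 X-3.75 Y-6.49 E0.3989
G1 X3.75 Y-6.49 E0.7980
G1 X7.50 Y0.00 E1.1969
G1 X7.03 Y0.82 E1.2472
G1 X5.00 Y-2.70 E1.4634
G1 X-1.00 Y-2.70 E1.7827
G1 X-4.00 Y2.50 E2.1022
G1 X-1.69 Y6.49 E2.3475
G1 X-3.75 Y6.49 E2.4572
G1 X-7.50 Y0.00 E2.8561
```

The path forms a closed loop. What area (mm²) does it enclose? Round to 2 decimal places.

Apply the shoelace formula to the sequence of (X, Y) vertices; enclosed area = 69.95 mm².

69.95 mm²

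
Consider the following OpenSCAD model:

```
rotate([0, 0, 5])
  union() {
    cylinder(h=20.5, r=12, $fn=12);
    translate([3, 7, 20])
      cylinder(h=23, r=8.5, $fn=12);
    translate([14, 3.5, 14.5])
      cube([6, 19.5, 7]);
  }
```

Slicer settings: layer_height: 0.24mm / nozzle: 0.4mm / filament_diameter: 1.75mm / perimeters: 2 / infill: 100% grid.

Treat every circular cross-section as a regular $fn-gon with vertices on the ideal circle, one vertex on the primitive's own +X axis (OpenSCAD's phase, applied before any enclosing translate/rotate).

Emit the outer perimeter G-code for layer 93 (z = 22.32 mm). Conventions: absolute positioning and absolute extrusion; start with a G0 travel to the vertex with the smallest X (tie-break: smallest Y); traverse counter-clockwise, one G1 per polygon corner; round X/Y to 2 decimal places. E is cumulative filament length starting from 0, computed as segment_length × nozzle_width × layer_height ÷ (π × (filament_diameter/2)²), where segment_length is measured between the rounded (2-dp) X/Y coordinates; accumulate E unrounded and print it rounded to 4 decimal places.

At z = 22.32 mm: the cylinder is not intersected at this z (z outside [0, 20.5]); the r=8.5 cylinder at (3, 7) gives a regular 12-gon of circumradius 8.5 (constant along its height); the cube at (14, 3.5) does not reach this height (z outside [14.5, 21.5]); Taking the union: only the r=8.5 cylinder at (3, 7) is present, so the union is just that shape — 1 connected region; (rotated 5° about Z; rotation is an isometry so areas/perimeters/island counts are preserved). The outline is a single polygon with 12 vertices. Extrusion per mm of travel: 0.4 × 0.24 / (π × 0.875²) = 0.039912. Accumulating E over each segment gives final E = 2.1074.

G0 X-6.09 Y6.49 Z22.32
G1 X-4.58 Y2.36 E0.1755
G1 X-1.21 Y-0.47 E0.3511
G1 X3.12 Y-1.23 E0.5266
G1 X7.25 Y0.27 E0.7020
G1 X10.08 Y3.64 E0.8776
G1 X10.85 Y7.98 E1.0535
G1 X9.34 Y12.11 E1.2291
G1 X5.97 Y14.94 E1.4047
G1 X1.64 Y15.70 E1.5802
G1 X-2.50 Y14.20 E1.7559
G1 X-5.33 Y10.83 E1.9315
G1 X-6.09 Y6.49 E2.1074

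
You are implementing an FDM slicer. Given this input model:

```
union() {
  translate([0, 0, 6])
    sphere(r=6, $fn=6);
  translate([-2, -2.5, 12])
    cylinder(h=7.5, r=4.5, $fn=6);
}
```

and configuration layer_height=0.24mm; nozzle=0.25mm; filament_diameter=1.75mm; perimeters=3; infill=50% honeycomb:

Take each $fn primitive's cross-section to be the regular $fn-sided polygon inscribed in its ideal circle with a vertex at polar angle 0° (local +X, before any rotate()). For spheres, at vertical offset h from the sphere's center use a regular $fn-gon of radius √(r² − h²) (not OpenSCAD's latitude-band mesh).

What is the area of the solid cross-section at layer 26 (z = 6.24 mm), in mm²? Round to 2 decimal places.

At z = 6.24 mm: the r=6 sphere contributes a regular 6-gon of circumradius √(6²−0.24²) = 5.995 (area = (6/2)·5.995²·sin(360°/6) = 93.38 mm²); the cylinder at (-2, -2.5) is not intersected at this z (z outside [12, 19.5]); Merging all regions: only the r=6 sphere is present, so the union is just that shape — area = 93.38 mm². Overall, the cross-section is a single solid region. Net area = 93.38 mm².

93.38 mm²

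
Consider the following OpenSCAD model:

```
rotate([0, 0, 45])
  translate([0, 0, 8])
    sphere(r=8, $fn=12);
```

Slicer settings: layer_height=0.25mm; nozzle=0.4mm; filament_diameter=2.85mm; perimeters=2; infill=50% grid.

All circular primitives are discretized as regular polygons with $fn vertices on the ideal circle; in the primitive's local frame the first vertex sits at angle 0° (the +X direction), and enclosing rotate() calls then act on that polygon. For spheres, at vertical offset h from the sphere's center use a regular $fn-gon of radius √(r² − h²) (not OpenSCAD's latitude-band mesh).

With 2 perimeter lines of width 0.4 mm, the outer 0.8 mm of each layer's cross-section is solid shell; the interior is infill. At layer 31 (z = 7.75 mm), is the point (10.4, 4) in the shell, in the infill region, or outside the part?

At z = 7.75 mm: the r=8 sphere slices to a regular 12-gon of circumradius 7.996 (√(r²−h²) with h=0.25 from center); (rotated 45° about Z; rotation is an isometry so areas/perimeters/island counts are preserved). Overall, the cross-section is a single solid region. Undo the 45° rotation: the query point maps to (10.182, -4.525) in the un-rotated model frame. The nearest boundary edge runs (6.92, -4.00)→(8.00, 0.00); distance from the point to it = 3.28 mm. The point is not inside any of the regions above, so it lies outside the cross-section (3.28 mm from the nearest boundary).

outside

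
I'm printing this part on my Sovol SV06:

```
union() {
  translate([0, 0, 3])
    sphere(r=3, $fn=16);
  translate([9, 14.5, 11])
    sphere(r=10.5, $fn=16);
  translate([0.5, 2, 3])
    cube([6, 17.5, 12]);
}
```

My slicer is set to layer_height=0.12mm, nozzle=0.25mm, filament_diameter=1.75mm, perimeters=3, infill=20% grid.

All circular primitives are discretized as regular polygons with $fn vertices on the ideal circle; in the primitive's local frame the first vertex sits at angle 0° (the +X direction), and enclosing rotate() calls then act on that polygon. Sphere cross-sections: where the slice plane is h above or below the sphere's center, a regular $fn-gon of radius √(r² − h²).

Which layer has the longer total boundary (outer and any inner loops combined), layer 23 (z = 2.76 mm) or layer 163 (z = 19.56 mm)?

Layer 23 (z = 2.76): the sphere: section is a regular 16-gon, circumradius = √(r²−h²) = √(3²−0.24²) = 2.990 (perimeter = 2·16·2.990·sin(180°/16) = 18.67 mm); the sphere at (9, 14.5): section is a regular 16-gon, circumradius = √(r²−h²) = √(10.5²−8.24²) = 6.508 (perimeter = 2·16·6.508·sin(180°/16) = 40.63 mm); the cube at (0.5, 2) does not reach this height (z outside [3, 15]); Merging all regions: the 2 present regions are separate (no shared area or edge), so areas and boundary lengths simply add and each stays a separate island — boundary = 59.30 mm. So its perimeter = 59.30 mm. Layer 163 (z = 19.56): the sphere is not intersected at this z (|z−center|=16.560 > r=3); the r=10.5 sphere at (9, 14.5) slices to a regular 16-gon of circumradius 6.081 (√(r²−h²) with h=8.56 from center) (perimeter = 2·16·6.081·sin(180°/16) = 37.96 mm); the cube at (0.5, 2) does not reach this height (z outside [3, 15]); Merging all regions: only the r=10.5 sphere at (9, 14.5) is present, so the union is just that shape — boundary = 37.96 mm. So its perimeter = 37.96 mm. Layer 23 is larger (59.30 vs 37.96 mm).

layer 23 (z = 2.76 mm)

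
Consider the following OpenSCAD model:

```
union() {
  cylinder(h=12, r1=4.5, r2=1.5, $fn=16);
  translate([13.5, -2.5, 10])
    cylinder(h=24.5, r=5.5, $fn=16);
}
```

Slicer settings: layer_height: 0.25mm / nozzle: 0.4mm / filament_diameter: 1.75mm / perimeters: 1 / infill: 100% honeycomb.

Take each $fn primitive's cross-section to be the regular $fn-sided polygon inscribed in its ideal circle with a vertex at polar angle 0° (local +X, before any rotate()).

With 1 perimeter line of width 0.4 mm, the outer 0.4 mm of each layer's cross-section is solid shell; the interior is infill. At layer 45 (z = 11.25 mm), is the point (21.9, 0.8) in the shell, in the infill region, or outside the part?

outside

At z = 11.25 mm: the cone: at t=0.938 of its height the radius interpolates to r₁+(r₂−r₁)t = 1.688, giving a regular 16-gon of that circumradius; the cylinder at (13.5, -2.5): section is a regular 16-gon, circumradius r=5.5; Merging all regions: the 2 present regions are separate (no shared area or edge), so areas and boundary lengths simply add and each stays a separate island — 2 connected regions. Overall, the cross-section has 2 separate islands. The nearest boundary edge runs (17.39, 1.39)→(18.58, -0.40); distance from the point to it = 3.53 mm. The point is not inside any of the regions above, so it lies outside the cross-section (3.53 mm from the nearest boundary).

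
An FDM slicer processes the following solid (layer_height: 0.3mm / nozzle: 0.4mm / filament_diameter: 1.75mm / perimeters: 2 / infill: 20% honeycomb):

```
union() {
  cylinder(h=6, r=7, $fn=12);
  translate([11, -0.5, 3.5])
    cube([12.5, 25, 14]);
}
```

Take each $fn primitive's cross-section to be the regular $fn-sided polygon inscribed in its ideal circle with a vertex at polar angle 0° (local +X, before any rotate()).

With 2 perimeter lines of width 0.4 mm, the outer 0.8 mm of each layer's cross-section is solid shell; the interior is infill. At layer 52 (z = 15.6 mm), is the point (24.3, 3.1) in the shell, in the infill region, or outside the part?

outside

At z = 15.6 mm: the cylinder is absent (z outside [0, 6]); the cube at (11, -0.5) is present — its section is the full 12.5×25 rectangle; Taking the union: only the 12.5×25 cube at (11, -0.5) is present, so the union is just that shape — 1 connected region. Overall, the cross-section is a single solid region. The nearest boundary edge runs (23.50, -0.50)→(23.50, 24.50); distance from the point to it = 0.80 mm. The point is not inside any of the regions above, so it lies outside the cross-section (0.80 mm from the nearest boundary).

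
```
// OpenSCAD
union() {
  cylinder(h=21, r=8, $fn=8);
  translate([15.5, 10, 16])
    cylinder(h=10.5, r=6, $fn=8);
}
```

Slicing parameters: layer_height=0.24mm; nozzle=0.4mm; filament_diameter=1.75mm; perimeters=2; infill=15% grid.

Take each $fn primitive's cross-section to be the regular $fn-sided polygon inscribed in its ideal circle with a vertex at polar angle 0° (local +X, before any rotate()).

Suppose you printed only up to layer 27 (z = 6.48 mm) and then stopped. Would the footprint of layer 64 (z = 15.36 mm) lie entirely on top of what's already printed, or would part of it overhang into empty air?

Compare the two slices. At z = 6.48: the cylinder: section is a regular 8-gon, circumradius r=8 (area = (8/2)·8.000²·sin(360°/8) = 181.02 mm²); the cylinder at (15.5, 10) does not reach this height (z outside [16, 26.5]); Combining (union): only the r=8 cylinder is present, so the union is just that shape — area = 181.02 mm². At z = 15.36: the r=8 cylinder gives a regular 8-gon of circumradius 8 (constant along its height) (area = (8/2)·8.000²·sin(360°/8) = 181.02 mm²); the cylinder at (15.5, 10) does not reach this height (z outside [16, 26.5]); Merging all regions: only the r=8 cylinder is present, so the union is just that shape — area = 181.02 mm². Checking containment: the cross-section at z = 15.36 is a subset of the cross-section at z = 6.48.

entirely on top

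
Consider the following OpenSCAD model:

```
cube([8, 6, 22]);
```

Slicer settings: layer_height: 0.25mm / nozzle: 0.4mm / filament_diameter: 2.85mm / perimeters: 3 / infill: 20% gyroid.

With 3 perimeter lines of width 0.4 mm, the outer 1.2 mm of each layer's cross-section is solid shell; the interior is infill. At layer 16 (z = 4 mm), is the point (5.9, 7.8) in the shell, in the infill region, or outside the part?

outside

At z = 4 mm: the cube is present — its section is the full 8×6 rectangle. Overall, the cross-section is a single solid region. The nearest boundary edge runs (8.00, 6.00)→(0.00, 6.00); distance from the point to it = 1.80 mm. The point is not inside any of the regions above, so it lies outside the cross-section (1.80 mm from the nearest boundary).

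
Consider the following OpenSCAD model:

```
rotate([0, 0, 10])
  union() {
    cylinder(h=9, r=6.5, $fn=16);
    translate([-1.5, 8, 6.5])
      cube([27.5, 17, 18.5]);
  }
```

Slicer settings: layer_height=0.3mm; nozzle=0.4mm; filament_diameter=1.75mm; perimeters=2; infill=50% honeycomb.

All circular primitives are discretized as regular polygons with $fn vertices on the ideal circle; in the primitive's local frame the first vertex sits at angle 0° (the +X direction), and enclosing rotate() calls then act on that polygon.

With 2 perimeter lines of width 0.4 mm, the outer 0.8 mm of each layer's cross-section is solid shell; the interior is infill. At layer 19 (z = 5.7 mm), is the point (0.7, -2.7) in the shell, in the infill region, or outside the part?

infill

At z = 5.7 mm: the r=6.5 cylinder gives a regular 16-gon of circumradius 6.5 (constant along its height); the cube at (-1.5, 8) is not intersected at this z (z outside [6.5, 25]); Combining (union): only the r=6.5 cylinder is present, so the union is just that shape — 1 connected region; (whole slice rotated 10° about Z — lengths, areas and connectivity unchanged). Overall, the cross-section is a single solid region. Undo the 10° rotation: the query point maps to (0.221, -2.781) in the un-rotated model frame. The nearest boundary edge runs (-0.00, -6.50)→(2.49, -6.01); distance from the point to it = 3.60 mm. The point is inside the cross-section and 3.60 mm from the nearest boundary — more than the 0.8 mm shell width (2 × 0.4), so it's in the infill interior.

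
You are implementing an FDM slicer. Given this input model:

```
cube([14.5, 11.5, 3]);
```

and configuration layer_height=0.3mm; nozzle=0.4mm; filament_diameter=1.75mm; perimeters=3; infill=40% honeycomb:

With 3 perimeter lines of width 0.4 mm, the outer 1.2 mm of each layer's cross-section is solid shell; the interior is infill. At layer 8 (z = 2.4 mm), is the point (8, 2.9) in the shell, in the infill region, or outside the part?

At z = 2.4 mm: the cube is present — its section is the full 14.5×11.5 rectangle. Overall, the cross-section is a single solid region. The nearest boundary edge runs (0.00, 0.00)→(14.50, 0.00); distance from the point to it = 2.90 mm. The point is inside the cross-section and 2.90 mm from the nearest boundary — more than the 1.2 mm shell width (3 × 0.4), so it's in the infill interior.

infill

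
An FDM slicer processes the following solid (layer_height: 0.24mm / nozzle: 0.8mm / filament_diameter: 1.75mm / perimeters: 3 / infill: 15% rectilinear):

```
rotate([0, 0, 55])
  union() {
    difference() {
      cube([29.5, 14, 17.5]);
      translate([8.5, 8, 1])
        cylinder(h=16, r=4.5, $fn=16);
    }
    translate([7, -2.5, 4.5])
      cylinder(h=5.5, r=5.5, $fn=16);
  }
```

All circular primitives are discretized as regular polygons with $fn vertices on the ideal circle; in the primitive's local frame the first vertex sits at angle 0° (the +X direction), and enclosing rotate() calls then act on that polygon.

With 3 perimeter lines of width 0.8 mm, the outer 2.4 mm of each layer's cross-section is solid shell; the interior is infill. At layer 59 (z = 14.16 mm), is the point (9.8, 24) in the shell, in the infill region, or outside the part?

infill

At z = 14.16 mm: the cube (footprint 29.5×14) is included at this height; the r=4.5 cylinder at (8.5, 8) gives a regular 16-gon of circumradius 4.5 (constant along its height); Subtracting the remaining from the first: starting from the 29.5×14 cube, the r=4.5 cylinder at (8.5, 8) lies wholly inside it (removes its full 61.99 mm² and its 28.09 mm outline becomes a hole wall) — 1 connected region with 1 hole; the cylinder at (7, -2.5) is absent (z outside [4.5, 10]); Merging all regions: only that combined region is present, so the union is just that shape — 1 connected region with 1 hole; (whole slice rotated 55° about Z — lengths, areas and connectivity unchanged). Overall, the cross-section is one region with 1 hole. Undo the 55° rotation: the query point maps to (25.281, 5.738) in the un-rotated model frame. The nearest boundary edge runs (29.50, 14.00)→(29.50, 0.00); distance from the point to it = 4.22 mm. The point is inside the cross-section and 4.22 mm from the nearest boundary — more than the 2.4 mm shell width (3 × 0.8), so it's in the infill interior.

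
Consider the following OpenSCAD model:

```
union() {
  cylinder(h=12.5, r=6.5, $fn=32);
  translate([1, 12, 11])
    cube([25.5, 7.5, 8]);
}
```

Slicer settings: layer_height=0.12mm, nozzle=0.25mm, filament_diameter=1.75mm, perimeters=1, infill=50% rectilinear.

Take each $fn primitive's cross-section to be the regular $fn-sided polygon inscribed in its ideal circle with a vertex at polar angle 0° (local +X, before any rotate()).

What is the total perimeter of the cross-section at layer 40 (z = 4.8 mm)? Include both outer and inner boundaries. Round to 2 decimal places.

At z = 4.8 mm: the cylinder: section is a regular 32-gon, circumradius r=6.5 (perimeter = 2·32·6.500·sin(180°/32) = 40.78 mm); the cube at (1, 12) is not intersected at this z (z outside [11, 19]); Combining (union): only the r=6.5 cylinder is present, so the union is just that shape — boundary = 40.78 mm. Overall, the cross-section is a single solid region. Total boundary length (outer) = 40.78 mm.

40.78 mm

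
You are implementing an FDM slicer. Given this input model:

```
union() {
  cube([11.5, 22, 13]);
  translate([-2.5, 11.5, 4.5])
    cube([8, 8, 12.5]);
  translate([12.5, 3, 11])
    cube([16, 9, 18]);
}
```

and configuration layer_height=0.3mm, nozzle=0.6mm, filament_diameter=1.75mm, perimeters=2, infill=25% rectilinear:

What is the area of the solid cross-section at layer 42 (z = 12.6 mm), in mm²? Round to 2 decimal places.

417.00 mm²

At z = 12.6 mm: the cube (footprint 11.5×22) is included at this height (area 253.00 mm²); the cube at (-2.5, 11.5) is present — its section is the full 8×8 rectangle (area 64.00 mm²); the 16×9 cube at (12.5, 3) contributes its full rectangle (area 144.00 mm²); Combining (union): the regions partially overlap — summed areas 461.00 mm² minus the doubly-counted overlap 44.00 mm² gives 417.00 mm² — area = 417.00 mm². Overall, the cross-section has 2 separate islands. Net area = 417.00 mm².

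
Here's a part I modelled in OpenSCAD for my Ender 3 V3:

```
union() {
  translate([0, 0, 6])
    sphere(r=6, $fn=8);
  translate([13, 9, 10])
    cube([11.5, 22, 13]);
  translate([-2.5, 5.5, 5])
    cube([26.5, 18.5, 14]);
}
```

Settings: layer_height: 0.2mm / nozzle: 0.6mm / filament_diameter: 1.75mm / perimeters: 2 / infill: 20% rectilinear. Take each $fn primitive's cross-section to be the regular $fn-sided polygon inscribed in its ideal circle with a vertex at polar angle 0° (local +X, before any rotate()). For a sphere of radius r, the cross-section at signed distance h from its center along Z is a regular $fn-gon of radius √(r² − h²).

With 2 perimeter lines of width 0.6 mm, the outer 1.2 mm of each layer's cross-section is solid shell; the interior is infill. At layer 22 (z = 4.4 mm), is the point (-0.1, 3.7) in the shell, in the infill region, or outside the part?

infill

At z = 4.4 mm: the sphere: section is a regular 8-gon, circumradius = √(r²−h²) = √(6²−1.6²) = 5.783; the cube at (13, 9) is not intersected at this z (z outside [10, 23]); the cube at (-2.5, 5.5) does not reach this height (z outside [5, 19]); Merging all regions: only the r=6 sphere is present, so the union is just that shape — 1 connected region. Overall, the cross-section is a single solid region. The nearest boundary edge runs (0.00, 5.78)→(-4.09, 4.09); distance from the point to it = 1.89 mm. The point is inside the cross-section and 1.89 mm from the nearest boundary — more than the 1.2 mm shell width (2 × 0.6), so it's in the infill interior.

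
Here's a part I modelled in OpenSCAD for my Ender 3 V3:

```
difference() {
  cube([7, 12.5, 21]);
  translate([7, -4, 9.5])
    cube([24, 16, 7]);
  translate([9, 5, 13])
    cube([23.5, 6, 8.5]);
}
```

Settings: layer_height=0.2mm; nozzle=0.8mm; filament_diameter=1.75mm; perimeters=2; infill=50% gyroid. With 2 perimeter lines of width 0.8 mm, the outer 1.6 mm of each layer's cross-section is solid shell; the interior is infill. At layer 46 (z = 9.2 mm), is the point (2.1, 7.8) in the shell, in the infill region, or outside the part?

At z = 9.2 mm: the cube (footprint 7×12.5) is included at this height; the cube at (7, -4) is absent (z outside [9.5, 16.5]); the cube at (9, 5) is absent (z outside [13, 21.5]); Taking the first minus the rest: none of the subtracted shapes is present at this height, so the 7×12.5 cube is unchanged — 1 connected region. Overall, the cross-section is a single solid region. The nearest boundary edge runs (0.00, 12.50)→(0.00, 0.00); distance from the point to it = 2.10 mm. The point is inside the cross-section and 2.10 mm from the nearest boundary — more than the 1.6 mm shell width (2 × 0.8), so it's in the infill interior.

infill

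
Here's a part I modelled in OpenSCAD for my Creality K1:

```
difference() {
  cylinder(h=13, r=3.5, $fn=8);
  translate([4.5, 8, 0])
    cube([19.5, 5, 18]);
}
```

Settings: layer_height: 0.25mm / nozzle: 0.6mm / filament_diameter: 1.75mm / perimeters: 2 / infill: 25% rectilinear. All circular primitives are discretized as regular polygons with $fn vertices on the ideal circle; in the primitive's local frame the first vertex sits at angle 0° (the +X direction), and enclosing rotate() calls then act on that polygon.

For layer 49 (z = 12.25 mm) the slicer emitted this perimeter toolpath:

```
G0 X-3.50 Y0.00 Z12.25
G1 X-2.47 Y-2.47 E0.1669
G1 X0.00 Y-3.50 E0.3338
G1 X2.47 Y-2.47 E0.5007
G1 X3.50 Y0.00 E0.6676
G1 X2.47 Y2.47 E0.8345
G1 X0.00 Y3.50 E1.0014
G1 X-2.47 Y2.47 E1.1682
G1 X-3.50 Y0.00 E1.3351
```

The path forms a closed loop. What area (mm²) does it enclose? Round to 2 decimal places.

34.58 mm²

Apply the shoelace formula to the sequence of (X, Y) vertices; enclosed area = 34.58 mm².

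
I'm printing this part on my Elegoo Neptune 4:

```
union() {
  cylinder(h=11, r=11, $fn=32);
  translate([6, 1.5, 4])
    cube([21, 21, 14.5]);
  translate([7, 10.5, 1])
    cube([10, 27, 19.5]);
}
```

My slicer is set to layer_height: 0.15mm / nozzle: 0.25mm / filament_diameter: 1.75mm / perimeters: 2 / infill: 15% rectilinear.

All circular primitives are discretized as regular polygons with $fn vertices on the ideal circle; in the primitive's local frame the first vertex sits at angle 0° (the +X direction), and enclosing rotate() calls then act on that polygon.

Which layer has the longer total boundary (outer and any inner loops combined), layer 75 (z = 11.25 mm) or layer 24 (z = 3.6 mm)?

Layer 75 (z = 11.25): the cylinder does not reach this height (z outside [0, 11]); the cube at (6, 1.5) is present — its section is the full 21×21 rectangle (perimeter 84.00 mm); the cube at (7, 10.5) is present — its section is the full 10×27 rectangle (perimeter 74.00 mm); Taking the union: the regions partially overlap (shared area 120.00 mm²), so the edge portions inside another operand are dropped and the merged outline is re-measured after clipping — boundary = 114.00 mm. So its perimeter = 114.00 mm. Layer 24 (z = 3.6): the cylinder: section is a regular 32-gon, circumradius r=11 (perimeter = 2·32·11.000·sin(180°/32) = 69.00 mm); the cube at (6, 1.5) does not reach this height (z outside [4, 18.5]); the cube at (7, 10.5) (footprint 10×27) is included at this height (perimeter 74.00 mm); Taking the union: the 2 present regions are separate (no shared area or edge), so areas and boundary lengths simply add and each stays a separate island — boundary = 143.00 mm. So its perimeter = 143.00 mm. Layer 24 is larger (143.00 vs 114.00 mm).

layer 24 (z = 3.6 mm)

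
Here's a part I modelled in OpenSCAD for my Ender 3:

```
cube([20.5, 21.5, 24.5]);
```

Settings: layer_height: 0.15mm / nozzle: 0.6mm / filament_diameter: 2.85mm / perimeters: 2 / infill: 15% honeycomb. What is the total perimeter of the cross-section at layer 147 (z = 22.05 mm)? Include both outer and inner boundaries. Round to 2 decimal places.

At z = 22.05 mm: the cube is present — its section is the full 20.5×21.5 rectangle (perimeter 84.00 mm). Overall, the cross-section is a single solid region. Total boundary length (outer) = 84.00 mm.

84.00 mm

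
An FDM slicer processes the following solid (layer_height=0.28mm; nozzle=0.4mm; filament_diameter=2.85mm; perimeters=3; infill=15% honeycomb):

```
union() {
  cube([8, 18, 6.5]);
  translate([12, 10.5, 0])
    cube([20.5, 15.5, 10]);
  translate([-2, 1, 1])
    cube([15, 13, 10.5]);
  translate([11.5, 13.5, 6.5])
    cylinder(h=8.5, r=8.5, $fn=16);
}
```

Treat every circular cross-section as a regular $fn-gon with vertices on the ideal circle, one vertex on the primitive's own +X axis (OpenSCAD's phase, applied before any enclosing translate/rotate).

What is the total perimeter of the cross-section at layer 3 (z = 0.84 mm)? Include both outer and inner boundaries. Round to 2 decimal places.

124.00 mm

At z = 0.84 mm: the 8×18 cube contributes its full rectangle (perimeter 52.00 mm); the cube at (12, 10.5) (footprint 20.5×15.5) is included at this height (perimeter 72.00 mm); the cube at (-2, 1) does not reach this height (z outside [1, 11.5]); the cylinder at (11.5, 13.5) is absent (z outside [6.5, 15]); Taking the union: the 2 present regions are separate (no shared area or edge), so areas and boundary lengths simply add and each stays a separate island — boundary = 124.00 mm. Overall, the cross-section has 2 separate islands. Total boundary length (outer) = 124.00 mm.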